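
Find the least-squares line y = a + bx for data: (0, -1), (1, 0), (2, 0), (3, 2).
a = -11/10, b = 9/10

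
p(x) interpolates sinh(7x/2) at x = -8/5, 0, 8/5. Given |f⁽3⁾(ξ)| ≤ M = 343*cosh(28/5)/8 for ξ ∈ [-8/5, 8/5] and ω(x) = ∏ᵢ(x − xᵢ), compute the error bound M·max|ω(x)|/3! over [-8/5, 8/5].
21952*sqrt(3)*cosh(28/5)/3375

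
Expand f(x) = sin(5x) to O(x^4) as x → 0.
5*x - 125*x**3/6 + O(x**4)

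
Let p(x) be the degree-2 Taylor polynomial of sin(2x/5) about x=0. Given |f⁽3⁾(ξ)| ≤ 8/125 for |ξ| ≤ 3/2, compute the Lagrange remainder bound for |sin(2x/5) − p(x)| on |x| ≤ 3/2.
9/250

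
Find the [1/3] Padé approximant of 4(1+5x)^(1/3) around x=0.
(50*x/3 + 4)/(125*x**3/81 - 25*x**2/18 + 5*x/2 + 1)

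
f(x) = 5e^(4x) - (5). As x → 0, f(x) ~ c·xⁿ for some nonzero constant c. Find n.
1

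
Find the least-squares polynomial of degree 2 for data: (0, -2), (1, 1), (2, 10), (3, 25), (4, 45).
-73/35 + (13/35)x + (20/7)x²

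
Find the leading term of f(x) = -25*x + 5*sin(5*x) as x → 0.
-625*x**3/6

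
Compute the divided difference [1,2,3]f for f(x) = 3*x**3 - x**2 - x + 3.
17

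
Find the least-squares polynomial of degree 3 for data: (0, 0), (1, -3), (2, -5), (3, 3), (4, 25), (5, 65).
25/126 + (-2683/756)x + (-149/126)x² + (97/108)x³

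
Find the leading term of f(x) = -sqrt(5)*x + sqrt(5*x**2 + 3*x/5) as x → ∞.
3*sqrt(5)/50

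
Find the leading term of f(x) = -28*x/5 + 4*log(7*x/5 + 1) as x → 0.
-98*x**2/25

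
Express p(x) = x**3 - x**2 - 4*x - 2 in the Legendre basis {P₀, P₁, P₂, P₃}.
(-7/3)P₀ + (-17/5)P₁ + (-2/3)P₂ + (2/5)P₃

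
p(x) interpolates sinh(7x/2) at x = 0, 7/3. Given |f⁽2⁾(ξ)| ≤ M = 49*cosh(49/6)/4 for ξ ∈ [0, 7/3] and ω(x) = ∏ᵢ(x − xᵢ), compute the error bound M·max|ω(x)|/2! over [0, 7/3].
2401*cosh(49/6)/288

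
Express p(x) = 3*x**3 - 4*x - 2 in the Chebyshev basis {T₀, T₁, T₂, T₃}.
(-2)T₀ + (-7/4)T₁ + (3/4)T₃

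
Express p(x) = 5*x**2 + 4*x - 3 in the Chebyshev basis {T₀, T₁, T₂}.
(-1/2)T₀ + (4)T₁ + (5/2)T₂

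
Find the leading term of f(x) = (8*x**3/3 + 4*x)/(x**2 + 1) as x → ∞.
8*x/3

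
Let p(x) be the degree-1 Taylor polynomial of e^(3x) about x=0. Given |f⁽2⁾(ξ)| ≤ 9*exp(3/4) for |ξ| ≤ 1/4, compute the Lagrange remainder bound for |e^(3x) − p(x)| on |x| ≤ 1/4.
9*exp(3/4)/32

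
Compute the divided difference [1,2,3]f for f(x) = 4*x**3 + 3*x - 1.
24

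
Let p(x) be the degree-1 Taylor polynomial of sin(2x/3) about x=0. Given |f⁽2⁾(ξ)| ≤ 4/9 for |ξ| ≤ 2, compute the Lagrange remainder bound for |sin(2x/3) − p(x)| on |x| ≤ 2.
8/9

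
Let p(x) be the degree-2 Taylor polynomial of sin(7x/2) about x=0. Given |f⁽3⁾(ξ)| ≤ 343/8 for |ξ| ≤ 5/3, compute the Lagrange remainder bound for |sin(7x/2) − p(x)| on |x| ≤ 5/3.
42875/1296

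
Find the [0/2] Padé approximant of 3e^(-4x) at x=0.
3/(8*x**2 + 4*x + 1)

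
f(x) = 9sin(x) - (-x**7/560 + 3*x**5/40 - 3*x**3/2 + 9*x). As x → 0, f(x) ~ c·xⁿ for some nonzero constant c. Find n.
9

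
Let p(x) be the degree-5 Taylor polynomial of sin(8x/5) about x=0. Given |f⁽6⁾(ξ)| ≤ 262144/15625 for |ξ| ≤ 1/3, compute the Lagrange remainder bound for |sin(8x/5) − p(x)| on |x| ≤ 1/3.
16384/512578125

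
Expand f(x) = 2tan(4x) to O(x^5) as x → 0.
8*x + 128*x**3/3 + O(x**5)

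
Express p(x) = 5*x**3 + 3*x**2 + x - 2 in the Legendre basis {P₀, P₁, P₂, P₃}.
-P₀ + (4)P₁ + (2)P₂ + (2)P₃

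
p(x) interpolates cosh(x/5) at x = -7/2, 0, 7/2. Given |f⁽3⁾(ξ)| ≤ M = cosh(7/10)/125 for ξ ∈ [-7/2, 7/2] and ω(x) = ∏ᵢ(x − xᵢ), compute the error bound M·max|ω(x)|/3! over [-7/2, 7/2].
343*sqrt(3)*cosh(7/10)/27000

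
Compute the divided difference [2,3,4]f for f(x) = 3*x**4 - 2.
165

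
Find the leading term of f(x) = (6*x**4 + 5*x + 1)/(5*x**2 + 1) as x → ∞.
6*x**2/5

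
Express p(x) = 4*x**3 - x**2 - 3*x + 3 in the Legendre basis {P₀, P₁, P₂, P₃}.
(8/3)P₀ + (-3/5)P₁ + (-2/3)P₂ + (8/5)P₃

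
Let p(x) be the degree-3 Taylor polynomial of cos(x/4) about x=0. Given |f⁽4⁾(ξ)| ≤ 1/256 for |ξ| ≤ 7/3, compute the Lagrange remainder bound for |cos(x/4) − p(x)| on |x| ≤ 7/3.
2401/497664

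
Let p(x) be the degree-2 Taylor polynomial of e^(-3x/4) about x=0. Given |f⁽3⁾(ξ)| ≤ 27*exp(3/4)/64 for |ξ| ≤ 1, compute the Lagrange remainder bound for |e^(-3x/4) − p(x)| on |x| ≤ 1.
9*exp(3/4)/128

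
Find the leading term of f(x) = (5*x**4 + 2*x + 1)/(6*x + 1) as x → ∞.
5*x**3/6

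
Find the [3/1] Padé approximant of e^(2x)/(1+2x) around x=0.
(11*x**3/6 + 2*x**2 + 9*x/4 + 1)/(9*x/4 + 1)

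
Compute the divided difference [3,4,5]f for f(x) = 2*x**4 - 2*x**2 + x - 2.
192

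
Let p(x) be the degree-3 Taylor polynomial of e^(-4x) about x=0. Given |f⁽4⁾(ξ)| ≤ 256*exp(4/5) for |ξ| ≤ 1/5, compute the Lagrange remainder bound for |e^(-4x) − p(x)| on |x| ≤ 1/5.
32*exp(4/5)/1875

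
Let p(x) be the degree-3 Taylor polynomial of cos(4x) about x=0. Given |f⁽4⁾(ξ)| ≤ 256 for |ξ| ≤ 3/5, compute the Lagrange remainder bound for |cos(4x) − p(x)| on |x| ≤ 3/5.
864/625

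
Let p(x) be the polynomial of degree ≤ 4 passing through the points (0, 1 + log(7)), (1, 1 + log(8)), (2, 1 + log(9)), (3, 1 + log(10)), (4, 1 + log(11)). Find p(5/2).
1 + log(3*11**(123/128)*3**(13/32)*5**(15/32)*7**(3/128)/11)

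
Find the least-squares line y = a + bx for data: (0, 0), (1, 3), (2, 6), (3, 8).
a = 1/5, b = 27/10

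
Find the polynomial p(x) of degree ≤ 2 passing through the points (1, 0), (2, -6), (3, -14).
-x**2 - 3*x + 4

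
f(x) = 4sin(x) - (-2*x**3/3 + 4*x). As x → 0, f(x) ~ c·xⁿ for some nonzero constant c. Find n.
5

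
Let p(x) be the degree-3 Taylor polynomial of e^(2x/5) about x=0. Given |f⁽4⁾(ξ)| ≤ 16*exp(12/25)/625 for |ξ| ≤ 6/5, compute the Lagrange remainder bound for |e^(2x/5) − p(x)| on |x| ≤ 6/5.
864*exp(12/25)/390625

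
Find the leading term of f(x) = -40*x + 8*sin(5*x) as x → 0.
-500*x**3/3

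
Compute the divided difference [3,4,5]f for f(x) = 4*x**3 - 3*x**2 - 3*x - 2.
45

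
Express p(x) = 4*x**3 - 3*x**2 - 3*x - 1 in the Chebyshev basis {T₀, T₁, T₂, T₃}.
(-5/2)T₀ + (-3/2)T₂ + T₃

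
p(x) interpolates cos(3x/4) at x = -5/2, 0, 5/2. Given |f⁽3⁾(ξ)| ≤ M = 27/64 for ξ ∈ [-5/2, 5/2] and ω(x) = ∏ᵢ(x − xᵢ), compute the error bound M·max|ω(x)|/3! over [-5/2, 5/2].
125*sqrt(3)/512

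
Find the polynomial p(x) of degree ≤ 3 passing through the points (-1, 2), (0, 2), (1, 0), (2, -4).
-x**2 - x + 2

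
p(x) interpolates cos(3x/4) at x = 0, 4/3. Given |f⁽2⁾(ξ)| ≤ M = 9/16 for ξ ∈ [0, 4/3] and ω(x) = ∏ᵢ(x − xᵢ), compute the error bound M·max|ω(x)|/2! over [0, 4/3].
1/8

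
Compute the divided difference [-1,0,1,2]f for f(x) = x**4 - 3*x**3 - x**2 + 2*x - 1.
-1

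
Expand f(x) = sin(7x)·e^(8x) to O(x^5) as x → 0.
7*x + 56*x**2 + 1001*x**3/6 + 140*x**4 + O(x**5)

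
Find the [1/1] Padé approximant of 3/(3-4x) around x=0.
1/(1 - 4*x/3)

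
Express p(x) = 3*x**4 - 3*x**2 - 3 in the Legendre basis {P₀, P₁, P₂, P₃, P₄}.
(-17/5)P₀ + (-2/7)P₂ + (24/35)P₄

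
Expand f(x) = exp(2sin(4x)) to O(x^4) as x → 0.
1 + 8*x + 32*x**2 + 64*x**3 + O(x**4)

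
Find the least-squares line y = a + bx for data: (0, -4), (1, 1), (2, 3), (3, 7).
a = -7/2, b = 7/2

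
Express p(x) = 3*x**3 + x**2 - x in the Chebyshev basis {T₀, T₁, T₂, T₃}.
(1/2)T₀ + (5/4)T₁ + (1/2)T₂ + (3/4)T₃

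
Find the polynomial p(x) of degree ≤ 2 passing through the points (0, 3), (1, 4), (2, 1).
-2*x**2 + 3*x + 3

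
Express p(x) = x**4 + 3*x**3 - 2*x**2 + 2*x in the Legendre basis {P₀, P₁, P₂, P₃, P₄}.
(-7/15)P₀ + (19/5)P₁ + (-16/21)P₂ + (6/5)P₃ + (8/35)P₄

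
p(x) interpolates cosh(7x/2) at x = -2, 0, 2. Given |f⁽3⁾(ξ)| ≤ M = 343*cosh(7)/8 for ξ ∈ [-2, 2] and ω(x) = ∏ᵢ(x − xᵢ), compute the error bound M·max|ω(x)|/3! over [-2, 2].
343*sqrt(3)*cosh(7)/27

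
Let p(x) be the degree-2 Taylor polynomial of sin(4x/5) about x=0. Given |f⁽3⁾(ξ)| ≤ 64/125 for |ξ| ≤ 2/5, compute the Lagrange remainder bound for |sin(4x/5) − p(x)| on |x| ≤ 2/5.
256/46875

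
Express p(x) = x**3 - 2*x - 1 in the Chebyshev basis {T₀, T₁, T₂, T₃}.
-T₀ + (-5/4)T₁ + (1/4)T₃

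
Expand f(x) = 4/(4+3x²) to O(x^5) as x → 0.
1 - 3*x**2/4 + 9*x**4/16 + O(x**5)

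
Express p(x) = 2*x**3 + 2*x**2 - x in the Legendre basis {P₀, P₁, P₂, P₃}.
(2/3)P₀ + (1/5)P₁ + (4/3)P₂ + (4/5)P₃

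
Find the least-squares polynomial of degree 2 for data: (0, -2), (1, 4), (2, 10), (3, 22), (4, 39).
-7/5 + (2)x + (2)x²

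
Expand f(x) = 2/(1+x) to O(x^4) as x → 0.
2 - 2*x + 2*x**2 - 2*x**3 + O(x**4)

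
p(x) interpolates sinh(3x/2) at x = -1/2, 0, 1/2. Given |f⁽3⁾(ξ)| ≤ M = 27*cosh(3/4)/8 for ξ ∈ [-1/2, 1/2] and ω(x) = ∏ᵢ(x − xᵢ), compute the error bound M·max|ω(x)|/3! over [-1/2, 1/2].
sqrt(3)*cosh(3/4)/64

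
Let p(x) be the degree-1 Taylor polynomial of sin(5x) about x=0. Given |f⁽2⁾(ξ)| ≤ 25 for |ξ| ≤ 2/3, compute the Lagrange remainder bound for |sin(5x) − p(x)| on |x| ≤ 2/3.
50/9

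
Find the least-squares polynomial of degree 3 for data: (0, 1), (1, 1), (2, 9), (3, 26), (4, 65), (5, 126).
59/63 + (-35/54)x + (23/252)x² + (109/108)x³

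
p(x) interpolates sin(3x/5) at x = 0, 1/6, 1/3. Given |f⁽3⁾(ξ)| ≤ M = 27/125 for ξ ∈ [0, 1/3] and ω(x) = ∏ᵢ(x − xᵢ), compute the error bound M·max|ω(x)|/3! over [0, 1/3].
sqrt(3)/27000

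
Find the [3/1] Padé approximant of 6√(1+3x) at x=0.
(-81*x**3/32 + 81*x**2/8 + 81*x/4 + 6)/(15*x/8 + 1)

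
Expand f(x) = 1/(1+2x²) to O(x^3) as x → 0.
1 - 2*x**2 + O(x**3)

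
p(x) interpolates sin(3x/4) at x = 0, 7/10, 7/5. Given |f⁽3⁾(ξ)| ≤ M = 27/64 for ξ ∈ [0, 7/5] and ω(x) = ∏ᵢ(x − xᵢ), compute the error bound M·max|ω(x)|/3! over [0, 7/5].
343*sqrt(3)/64000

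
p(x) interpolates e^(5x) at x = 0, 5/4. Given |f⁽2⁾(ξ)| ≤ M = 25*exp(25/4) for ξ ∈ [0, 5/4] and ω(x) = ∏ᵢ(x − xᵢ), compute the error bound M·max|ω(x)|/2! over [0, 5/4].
625*exp(25/4)/128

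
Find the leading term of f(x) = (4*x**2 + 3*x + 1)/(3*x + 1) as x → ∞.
4*x/3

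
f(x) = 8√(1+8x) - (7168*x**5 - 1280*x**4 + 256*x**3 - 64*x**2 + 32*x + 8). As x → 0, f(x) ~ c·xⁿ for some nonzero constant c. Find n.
6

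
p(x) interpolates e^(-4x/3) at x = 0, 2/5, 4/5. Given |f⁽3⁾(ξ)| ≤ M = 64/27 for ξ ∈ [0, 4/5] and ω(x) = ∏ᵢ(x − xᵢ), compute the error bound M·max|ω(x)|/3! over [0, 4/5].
512*sqrt(3)/91125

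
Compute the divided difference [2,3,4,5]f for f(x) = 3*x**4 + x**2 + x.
42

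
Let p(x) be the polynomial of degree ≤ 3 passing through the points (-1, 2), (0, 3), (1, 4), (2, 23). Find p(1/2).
19/8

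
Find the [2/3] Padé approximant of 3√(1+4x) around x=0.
(21*x**2 + 84*x/5 + 3)/(-2*x**3/5 + 9*x**2/5 + 18*x/5 + 1)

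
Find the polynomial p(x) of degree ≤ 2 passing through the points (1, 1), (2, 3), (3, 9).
2*x**2 - 4*x + 3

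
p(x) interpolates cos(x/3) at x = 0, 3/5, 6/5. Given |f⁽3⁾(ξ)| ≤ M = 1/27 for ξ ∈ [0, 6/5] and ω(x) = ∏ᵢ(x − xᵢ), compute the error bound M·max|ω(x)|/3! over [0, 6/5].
sqrt(3)/3375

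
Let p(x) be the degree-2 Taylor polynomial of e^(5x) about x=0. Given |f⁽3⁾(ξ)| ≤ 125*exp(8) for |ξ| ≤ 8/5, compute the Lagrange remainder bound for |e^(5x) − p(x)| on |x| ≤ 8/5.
256*exp(8)/3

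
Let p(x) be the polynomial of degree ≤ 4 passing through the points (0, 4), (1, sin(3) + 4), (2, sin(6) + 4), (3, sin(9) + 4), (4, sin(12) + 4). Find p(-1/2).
189*sin(6)/64 - 45*sin(9)/32 - 105*sin(3)/32 + 35*sin(12)/128 + 4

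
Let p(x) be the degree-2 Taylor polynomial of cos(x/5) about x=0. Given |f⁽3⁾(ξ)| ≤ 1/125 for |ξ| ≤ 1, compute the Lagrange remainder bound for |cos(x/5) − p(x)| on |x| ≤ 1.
1/750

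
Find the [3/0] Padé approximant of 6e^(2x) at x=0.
8*x**3 + 12*x**2 + 12*x + 6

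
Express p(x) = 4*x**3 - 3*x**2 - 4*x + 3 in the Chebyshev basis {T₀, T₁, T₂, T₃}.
(3/2)T₀ - T₁ + (-3/2)T₂ + T₃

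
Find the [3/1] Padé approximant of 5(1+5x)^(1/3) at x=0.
(-625*x**3/81 + 125*x**2/9 + 25*x + 5)/(10*x/3 + 1)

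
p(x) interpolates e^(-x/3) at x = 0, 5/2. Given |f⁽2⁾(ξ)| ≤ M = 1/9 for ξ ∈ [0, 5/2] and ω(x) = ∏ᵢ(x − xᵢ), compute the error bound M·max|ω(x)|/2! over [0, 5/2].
25/288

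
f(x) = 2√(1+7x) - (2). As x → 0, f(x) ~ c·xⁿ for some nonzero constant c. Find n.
1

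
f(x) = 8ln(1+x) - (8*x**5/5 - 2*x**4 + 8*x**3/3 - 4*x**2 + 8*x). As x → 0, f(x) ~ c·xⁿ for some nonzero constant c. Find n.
6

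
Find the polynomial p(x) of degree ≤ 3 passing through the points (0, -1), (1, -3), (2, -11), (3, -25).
-3*x**2 + x - 1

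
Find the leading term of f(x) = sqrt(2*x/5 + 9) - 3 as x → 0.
x/15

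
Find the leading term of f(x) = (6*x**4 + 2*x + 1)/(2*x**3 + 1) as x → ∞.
3*x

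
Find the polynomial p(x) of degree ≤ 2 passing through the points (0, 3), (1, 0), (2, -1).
x**2 - 4*x + 3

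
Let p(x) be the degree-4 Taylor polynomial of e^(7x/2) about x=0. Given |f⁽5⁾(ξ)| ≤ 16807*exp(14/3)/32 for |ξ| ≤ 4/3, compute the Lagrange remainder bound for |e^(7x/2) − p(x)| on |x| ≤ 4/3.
67228*exp(14/3)/3645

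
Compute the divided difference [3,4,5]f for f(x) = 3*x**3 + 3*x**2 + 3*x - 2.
39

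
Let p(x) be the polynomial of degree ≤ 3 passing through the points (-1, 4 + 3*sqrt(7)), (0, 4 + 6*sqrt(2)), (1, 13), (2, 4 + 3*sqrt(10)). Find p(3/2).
-15*sqrt(2)/8 + 3*sqrt(7)/16 + 15*sqrt(10)/16 + 199/16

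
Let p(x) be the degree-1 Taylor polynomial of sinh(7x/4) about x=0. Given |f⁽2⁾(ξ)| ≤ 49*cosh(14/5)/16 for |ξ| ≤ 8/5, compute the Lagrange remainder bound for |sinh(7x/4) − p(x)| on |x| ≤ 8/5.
98*cosh(14/5)/25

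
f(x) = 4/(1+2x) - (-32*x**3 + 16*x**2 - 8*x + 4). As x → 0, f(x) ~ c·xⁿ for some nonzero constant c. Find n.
4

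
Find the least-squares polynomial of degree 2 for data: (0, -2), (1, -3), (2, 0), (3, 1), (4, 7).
-73/35 + (-43/35)x + (6/7)x²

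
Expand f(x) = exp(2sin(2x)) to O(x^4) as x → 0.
1 + 4*x + 8*x**2 + 8*x**3 + O(x**4)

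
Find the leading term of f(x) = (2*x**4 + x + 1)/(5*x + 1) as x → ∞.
2*x**3/5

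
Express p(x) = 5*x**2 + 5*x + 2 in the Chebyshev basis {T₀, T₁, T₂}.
(9/2)T₀ + (5)T₁ + (5/2)T₂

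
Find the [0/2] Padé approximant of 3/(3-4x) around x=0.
1/(1 - 4*x/3)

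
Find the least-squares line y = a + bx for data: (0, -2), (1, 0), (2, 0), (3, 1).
a = -8/5, b = 9/10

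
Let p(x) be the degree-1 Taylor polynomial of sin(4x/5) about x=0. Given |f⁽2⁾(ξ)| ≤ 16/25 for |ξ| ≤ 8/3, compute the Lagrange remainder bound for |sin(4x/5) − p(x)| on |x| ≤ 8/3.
512/225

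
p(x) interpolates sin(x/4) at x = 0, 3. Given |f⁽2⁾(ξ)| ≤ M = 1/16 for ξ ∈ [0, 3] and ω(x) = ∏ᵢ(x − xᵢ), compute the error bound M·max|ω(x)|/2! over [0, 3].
9/128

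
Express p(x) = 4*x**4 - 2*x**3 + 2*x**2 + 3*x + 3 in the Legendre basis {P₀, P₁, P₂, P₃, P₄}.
(67/15)P₀ + (9/5)P₁ + (76/21)P₂ + (-4/5)P₃ + (32/35)P₄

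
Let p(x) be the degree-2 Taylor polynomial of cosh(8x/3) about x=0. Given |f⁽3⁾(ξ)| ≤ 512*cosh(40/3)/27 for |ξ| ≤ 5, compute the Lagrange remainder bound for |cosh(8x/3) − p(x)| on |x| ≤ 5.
32000*cosh(40/3)/81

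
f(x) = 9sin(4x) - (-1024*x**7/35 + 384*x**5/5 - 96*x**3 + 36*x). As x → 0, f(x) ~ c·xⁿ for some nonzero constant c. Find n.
9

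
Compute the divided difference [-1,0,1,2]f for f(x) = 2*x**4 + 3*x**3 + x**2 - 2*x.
7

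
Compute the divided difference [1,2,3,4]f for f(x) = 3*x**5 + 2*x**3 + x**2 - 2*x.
197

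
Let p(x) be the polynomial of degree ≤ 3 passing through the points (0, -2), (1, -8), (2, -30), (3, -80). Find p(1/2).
-15/4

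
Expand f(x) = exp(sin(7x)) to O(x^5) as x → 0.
1 + 7*x + 49*x**2/2 - 2401*x**4/8 + O(x**5)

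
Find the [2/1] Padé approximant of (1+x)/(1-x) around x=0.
(x + 1)/(1 - x)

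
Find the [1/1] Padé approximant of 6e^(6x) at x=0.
(18*x + 6)/(1 - 3*x)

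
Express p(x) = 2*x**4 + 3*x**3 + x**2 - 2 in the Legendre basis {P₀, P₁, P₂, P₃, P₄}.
(-19/15)P₀ + (9/5)P₁ + (38/21)P₂ + (6/5)P₃ + (16/35)P₄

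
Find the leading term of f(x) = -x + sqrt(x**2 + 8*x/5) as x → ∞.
4/5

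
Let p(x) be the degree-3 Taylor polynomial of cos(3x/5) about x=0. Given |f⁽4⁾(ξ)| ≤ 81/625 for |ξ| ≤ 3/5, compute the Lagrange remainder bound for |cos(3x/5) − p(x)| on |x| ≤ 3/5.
2187/3125000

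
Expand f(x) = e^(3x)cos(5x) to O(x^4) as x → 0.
1 + 3*x - 8*x**2 - 33*x**3 + O(x**4)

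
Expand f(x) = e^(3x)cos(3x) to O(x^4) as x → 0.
1 + 3*x - 9*x**3 + O(x**4)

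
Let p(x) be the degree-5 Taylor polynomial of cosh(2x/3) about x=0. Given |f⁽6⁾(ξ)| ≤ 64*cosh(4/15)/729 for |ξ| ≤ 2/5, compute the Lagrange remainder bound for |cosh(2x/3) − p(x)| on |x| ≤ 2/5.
256*cosh(4/15)/512578125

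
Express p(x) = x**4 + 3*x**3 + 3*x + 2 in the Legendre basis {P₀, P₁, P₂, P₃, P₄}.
(11/5)P₀ + (24/5)P₁ + (4/7)P₂ + (6/5)P₃ + (8/35)P₄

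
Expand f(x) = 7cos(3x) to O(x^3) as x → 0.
7 - 63*x**2/2 + O(x**3)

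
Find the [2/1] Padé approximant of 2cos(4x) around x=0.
2 - 16*x**2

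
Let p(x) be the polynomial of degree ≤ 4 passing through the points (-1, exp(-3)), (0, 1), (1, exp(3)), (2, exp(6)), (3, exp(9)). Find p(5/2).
(-70*exp(6) - 5 + 28*exp(3) + 140*exp(9) + 35*exp(12))*exp(-3)/128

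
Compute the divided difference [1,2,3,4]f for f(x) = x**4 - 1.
10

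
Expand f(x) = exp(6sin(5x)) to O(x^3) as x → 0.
1 + 30*x + 450*x**2 + O(x**3)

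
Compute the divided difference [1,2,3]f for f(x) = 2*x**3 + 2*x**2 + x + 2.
14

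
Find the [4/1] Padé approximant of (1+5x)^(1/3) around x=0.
(625*x**4/243 - 200*x**3/81 + 10*x**2/3 + 16*x/3 + 1)/(11*x/3 + 1)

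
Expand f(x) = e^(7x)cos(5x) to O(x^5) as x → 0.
1 + 7*x + 12*x**2 - 91*x**3/3 - 1081*x**4/6 + O(x**5)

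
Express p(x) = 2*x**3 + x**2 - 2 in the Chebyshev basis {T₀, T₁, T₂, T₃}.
(-3/2)T₀ + (3/2)T₁ + (1/2)T₂ + (1/2)T₃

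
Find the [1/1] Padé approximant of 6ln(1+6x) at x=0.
36*x/(3*x + 1)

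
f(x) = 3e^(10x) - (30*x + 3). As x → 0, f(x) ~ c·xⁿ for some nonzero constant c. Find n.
2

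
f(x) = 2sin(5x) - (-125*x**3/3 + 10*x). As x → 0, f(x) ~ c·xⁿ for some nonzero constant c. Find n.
5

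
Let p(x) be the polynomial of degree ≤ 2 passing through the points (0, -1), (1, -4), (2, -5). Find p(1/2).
-11/4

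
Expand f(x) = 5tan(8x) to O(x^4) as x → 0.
40*x + 2560*x**3/3 + O(x**4)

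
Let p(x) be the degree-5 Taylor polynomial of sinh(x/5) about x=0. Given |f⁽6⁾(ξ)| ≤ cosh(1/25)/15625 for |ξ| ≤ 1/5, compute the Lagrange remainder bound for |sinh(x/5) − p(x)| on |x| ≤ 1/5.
cosh(1/25)/175781250000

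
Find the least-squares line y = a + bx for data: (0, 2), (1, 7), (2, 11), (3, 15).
a = 23/10, b = 43/10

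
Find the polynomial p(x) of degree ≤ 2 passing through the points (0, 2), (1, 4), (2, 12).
3*x**2 - x + 2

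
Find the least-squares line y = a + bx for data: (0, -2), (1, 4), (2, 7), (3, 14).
a = -19/10, b = 51/10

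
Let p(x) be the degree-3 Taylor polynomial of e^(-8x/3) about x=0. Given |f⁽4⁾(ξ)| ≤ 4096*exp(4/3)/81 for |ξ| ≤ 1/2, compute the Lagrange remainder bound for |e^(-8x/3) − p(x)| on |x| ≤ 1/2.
32*exp(4/3)/243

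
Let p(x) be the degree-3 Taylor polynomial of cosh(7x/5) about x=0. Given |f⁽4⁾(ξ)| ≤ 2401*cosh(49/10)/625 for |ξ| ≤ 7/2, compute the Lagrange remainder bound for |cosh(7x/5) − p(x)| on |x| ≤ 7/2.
5764801*cosh(49/10)/240000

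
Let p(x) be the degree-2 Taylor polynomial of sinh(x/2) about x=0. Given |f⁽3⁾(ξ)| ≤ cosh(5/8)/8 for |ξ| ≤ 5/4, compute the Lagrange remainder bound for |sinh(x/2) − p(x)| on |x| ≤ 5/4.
125*cosh(5/8)/3072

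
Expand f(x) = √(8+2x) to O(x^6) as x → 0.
2*sqrt(2) + sqrt(2)*x/4 - sqrt(2)*x**2/64 + sqrt(2)*x**3/512 - 5*sqrt(2)*x**4/16384 + 7*sqrt(2)*x**5/131072 + O(x**6)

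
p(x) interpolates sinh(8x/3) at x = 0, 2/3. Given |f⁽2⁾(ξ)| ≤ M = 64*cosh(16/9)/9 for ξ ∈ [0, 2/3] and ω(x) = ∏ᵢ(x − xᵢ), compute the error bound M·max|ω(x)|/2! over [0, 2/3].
32*cosh(16/9)/81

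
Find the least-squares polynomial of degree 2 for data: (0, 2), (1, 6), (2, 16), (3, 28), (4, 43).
57/35 + (124/35)x + (12/7)x²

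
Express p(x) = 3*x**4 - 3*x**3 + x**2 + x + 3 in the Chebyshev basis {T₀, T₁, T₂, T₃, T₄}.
(37/8)T₀ + (-5/4)T₁ + (2)T₂ + (-3/4)T₃ + (3/8)T₄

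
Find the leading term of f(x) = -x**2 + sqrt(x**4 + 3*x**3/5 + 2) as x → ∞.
3*x/10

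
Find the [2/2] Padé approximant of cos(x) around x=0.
(1 - 5*x**2/12)/(x**2/12 + 1)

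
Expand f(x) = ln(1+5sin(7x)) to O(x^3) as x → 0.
35*x - 1225*x**2/2 + O(x**3)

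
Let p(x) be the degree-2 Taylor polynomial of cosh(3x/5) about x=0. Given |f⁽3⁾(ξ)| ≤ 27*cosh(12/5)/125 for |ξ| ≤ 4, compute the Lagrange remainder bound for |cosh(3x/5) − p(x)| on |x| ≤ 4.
288*cosh(12/5)/125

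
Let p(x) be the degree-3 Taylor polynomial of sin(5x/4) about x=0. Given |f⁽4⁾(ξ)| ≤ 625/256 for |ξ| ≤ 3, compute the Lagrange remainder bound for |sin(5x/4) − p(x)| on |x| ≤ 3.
16875/2048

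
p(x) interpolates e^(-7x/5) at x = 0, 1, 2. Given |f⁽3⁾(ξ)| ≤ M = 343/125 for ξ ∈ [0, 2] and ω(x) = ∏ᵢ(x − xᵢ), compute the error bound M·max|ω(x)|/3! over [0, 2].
343*sqrt(3)/3375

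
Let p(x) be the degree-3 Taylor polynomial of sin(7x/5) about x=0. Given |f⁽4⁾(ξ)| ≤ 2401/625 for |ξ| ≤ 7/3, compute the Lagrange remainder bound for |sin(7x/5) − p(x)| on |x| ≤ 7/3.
5764801/1215000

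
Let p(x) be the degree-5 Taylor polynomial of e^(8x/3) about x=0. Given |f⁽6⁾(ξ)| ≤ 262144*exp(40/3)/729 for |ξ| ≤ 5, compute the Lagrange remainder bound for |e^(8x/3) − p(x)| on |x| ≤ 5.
51200000*exp(40/3)/6561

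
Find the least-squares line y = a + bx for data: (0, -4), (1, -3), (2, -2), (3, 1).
a = -22/5, b = 8/5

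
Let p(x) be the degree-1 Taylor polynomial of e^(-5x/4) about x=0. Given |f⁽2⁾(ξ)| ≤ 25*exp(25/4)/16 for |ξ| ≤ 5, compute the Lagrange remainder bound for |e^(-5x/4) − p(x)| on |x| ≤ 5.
625*exp(25/4)/32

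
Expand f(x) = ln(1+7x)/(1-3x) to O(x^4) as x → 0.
7*x - 7*x**2/2 + 623*x**3/6 + O(x**4)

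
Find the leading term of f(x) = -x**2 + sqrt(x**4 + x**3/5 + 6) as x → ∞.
x/10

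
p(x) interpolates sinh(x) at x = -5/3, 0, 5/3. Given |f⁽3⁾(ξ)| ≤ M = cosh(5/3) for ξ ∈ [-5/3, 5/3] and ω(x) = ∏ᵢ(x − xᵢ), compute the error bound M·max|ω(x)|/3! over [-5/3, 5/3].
125*sqrt(3)*cosh(5/3)/729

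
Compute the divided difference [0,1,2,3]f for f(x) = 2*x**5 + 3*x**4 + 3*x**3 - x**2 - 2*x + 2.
71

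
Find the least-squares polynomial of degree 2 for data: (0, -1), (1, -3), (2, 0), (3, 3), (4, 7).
-52/35 + (-43/35)x + (6/7)x²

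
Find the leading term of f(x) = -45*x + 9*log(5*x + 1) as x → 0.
-225*x**2/2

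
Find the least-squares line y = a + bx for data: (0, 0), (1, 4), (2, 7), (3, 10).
a = 3/10, b = 33/10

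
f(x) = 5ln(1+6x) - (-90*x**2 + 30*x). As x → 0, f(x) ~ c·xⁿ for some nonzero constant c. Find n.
3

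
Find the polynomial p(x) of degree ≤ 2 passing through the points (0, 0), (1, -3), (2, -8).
-x**2 - 2*x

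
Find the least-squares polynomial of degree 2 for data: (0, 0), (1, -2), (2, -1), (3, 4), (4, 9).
-8/35 + (-96/35)x + (9/7)x²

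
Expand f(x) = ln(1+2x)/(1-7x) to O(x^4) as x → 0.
2*x + 12*x**2 + 260*x**3/3 + O(x**4)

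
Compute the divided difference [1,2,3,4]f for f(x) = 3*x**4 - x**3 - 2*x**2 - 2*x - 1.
29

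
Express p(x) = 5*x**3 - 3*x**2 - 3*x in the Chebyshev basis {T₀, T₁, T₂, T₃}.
(-3/2)T₀ + (3/4)T₁ + (-3/2)T₂ + (5/4)T₃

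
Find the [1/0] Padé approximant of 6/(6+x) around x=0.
1 - x/6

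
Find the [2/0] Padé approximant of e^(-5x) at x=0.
25*x**2/2 - 5*x + 1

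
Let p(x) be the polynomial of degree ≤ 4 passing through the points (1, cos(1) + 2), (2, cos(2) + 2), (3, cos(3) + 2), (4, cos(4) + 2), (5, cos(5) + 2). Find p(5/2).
45*cos(3)/64 + 15*cos(2)/32 - 5*cos(1)/128 + 3*cos(5)/128 - 5*cos(4)/32 + 2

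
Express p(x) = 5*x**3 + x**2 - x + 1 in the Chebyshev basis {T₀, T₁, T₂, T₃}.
(3/2)T₀ + (11/4)T₁ + (1/2)T₂ + (5/4)T₃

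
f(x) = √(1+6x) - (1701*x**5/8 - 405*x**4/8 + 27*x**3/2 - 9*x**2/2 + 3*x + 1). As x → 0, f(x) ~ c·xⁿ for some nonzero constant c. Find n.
6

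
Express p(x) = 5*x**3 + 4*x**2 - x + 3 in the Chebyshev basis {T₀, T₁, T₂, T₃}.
(5)T₀ + (11/4)T₁ + (2)T₂ + (5/4)T₃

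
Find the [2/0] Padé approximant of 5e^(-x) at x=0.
5*x**2/2 - 5*x + 5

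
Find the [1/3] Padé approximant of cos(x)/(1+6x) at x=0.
(1 - 5*x/72)/(427*x**3/144 + x**2/12 + 427*x/72 + 1)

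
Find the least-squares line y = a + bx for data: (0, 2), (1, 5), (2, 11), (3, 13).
a = 19/10, b = 39/10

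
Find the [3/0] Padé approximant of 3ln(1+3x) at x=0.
9*x*(6*x**2 - 3*x + 2)/2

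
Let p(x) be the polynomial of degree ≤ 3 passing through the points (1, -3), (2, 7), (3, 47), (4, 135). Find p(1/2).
-19/8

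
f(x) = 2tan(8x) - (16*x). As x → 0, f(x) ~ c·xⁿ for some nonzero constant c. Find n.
3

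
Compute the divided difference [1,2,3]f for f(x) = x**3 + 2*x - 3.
6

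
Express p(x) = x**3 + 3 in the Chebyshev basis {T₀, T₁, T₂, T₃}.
(3)T₀ + (3/4)T₁ + (1/4)T₃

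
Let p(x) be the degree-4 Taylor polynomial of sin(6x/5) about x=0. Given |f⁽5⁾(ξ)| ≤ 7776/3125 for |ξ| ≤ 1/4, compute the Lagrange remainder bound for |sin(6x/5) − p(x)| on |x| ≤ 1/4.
81/4000000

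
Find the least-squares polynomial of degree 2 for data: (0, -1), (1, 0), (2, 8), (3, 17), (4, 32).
-44/35 + (1/70)x + (29/14)x²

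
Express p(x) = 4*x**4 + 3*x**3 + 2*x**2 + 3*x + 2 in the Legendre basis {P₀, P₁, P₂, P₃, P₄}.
(52/15)P₀ + (24/5)P₁ + (76/21)P₂ + (6/5)P₃ + (32/35)P₄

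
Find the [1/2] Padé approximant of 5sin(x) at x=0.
5*x/(x**2/6 + 1)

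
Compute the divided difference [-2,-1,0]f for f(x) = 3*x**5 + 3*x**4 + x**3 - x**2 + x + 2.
-28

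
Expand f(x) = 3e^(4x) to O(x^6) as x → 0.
3 + 12*x + 24*x**2 + 32*x**3 + 32*x**4 + 128*x**5/5 + O(x**6)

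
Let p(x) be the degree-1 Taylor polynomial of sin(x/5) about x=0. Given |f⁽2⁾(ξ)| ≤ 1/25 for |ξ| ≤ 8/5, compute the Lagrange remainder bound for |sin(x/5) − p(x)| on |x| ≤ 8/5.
32/625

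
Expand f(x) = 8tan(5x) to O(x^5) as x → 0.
40*x + 1000*x**3/3 + O(x**5)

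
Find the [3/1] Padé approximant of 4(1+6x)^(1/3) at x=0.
(-32*x**3/3 + 16*x**2 + 24*x + 4)/(4*x + 1)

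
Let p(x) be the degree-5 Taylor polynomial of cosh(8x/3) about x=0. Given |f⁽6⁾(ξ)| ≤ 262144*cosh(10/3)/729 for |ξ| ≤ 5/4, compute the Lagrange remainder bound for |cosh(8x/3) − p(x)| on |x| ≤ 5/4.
12500*cosh(10/3)/6561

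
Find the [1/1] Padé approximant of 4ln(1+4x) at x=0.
16*x/(2*x + 1)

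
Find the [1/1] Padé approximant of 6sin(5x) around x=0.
30*x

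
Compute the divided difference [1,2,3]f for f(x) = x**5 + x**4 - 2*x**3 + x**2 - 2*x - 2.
104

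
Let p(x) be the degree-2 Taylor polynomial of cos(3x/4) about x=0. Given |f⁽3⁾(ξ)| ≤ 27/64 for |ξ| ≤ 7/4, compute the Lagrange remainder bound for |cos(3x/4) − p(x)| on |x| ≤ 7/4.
3087/8192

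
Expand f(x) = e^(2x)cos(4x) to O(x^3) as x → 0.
1 + 2*x - 6*x**2 + O(x**3)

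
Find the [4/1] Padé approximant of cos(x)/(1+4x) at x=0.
(x**4/24 - x**2/2 + 1)/(4*x + 1)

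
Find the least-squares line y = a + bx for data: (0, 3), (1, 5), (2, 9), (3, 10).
a = 3, b = 5/2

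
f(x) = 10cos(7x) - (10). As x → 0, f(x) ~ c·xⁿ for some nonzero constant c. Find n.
2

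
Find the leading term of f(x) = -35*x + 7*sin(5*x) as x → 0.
-875*x**3/6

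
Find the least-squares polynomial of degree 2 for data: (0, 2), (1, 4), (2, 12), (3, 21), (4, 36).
13/7 + (11/14)x + (27/14)x²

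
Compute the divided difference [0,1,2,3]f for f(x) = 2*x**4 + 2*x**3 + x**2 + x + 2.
14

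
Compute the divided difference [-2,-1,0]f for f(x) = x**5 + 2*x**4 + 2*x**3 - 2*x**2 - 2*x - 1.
-9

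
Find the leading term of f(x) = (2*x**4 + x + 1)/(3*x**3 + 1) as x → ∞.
2*x/3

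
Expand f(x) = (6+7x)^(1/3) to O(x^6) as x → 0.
6**(1/3) + 7*6**(1/3)*x/18 - 49*6**(1/3)*x**2/324 + 1715*6**(1/3)*x**3/17496 - 12005*6**(1/3)*x**4/157464 + 184877*6**(1/3)*x**5/2834352 + O(x**6)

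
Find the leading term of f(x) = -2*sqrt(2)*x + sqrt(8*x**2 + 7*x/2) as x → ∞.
7*sqrt(2)/16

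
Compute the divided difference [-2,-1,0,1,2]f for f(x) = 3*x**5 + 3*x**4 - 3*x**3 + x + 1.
3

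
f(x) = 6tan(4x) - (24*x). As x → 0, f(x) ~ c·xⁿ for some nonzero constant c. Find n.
3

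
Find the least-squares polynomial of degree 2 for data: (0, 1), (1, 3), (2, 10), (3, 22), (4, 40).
38/35 + (-61/70)x + (37/14)x²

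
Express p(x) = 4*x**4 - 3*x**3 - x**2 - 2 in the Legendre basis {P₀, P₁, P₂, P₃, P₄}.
(-23/15)P₀ + (-9/5)P₁ + (34/21)P₂ + (-6/5)P₃ + (32/35)P₄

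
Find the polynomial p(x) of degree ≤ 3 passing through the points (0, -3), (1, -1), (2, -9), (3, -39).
-2*x**3 + x**2 + 3*x - 3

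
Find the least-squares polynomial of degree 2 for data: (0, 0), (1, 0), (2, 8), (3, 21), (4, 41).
-6/35 + (-179/70)x + (45/14)x²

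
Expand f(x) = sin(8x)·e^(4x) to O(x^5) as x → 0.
8*x + 32*x**2 - 64*x**3/3 - 256*x**4 + O(x**5)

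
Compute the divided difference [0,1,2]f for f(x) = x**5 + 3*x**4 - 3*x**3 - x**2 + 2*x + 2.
26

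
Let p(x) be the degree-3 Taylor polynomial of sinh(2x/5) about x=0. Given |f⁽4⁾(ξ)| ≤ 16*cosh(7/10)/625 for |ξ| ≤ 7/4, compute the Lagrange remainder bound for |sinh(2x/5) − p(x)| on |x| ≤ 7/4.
2401*cosh(7/10)/240000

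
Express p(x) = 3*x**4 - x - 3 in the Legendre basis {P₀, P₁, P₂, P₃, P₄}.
(-12/5)P₀ - P₁ + (12/7)P₂ + (24/35)P₄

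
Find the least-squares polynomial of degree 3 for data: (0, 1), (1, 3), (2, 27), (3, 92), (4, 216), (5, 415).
139/126 + (-2977/756)x + (325/126)x² + (319/108)x³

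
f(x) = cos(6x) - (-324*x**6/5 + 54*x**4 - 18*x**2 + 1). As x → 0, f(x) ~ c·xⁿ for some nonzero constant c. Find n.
8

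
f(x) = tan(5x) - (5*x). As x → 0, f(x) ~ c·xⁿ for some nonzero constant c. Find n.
3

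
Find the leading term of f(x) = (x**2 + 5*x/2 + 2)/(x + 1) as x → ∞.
x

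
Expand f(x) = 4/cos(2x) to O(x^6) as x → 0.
4 + 8*x**2 + 40*x**4/3 + O(x**6)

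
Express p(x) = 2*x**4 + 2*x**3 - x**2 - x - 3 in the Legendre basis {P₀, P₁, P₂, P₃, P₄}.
(-44/15)P₀ + (1/5)P₁ + (10/21)P₂ + (4/5)P₃ + (16/35)P₄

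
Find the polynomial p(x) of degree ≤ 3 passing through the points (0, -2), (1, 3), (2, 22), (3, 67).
2*x**3 + x**2 + 2*x - 2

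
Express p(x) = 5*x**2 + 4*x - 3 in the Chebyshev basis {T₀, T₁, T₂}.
(-1/2)T₀ + (4)T₁ + (5/2)T₂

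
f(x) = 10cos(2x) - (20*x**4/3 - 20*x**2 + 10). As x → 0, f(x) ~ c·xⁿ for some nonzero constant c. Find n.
6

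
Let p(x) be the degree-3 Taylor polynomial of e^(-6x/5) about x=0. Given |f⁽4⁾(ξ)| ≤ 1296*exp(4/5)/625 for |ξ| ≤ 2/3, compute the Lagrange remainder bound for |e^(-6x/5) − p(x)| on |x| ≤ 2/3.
32*exp(4/5)/1875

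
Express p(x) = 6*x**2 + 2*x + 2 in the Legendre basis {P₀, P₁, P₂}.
(4)P₀ + (2)P₁ + (4)P₂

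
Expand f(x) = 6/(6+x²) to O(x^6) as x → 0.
1 - x**2/6 + x**4/36 + O(x**6)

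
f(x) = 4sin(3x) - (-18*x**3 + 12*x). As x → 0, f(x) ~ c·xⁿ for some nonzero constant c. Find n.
5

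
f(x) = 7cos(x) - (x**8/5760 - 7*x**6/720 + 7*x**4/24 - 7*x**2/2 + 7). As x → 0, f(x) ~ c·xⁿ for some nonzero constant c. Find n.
10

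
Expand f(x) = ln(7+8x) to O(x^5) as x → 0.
log(7) + 8*x/7 - 32*x**2/49 + 512*x**3/1029 - 1024*x**4/2401 + O(x**5)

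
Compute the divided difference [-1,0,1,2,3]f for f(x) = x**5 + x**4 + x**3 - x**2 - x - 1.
6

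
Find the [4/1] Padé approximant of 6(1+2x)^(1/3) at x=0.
(32*x**4/81 - 128*x**3/135 + 16*x**2/5 + 64*x/5 + 6)/(22*x/15 + 1)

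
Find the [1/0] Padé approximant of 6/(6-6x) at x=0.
x + 1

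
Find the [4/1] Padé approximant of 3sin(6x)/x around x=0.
972*x**4/5 - 108*x**2 + 18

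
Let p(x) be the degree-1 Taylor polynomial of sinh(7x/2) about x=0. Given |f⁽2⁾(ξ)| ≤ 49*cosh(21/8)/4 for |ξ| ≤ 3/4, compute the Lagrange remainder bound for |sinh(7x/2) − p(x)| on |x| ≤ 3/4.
441*cosh(21/8)/128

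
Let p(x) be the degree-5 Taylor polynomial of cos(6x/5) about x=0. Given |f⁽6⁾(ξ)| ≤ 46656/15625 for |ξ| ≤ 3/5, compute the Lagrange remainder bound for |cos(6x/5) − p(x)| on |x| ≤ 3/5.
236196/1220703125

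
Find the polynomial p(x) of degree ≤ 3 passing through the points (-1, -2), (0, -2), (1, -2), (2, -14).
-2*x**3 + 2*x - 2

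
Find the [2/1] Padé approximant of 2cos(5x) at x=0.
2 - 25*x**2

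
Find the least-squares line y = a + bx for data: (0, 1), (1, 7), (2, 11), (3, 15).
a = 8/5, b = 23/5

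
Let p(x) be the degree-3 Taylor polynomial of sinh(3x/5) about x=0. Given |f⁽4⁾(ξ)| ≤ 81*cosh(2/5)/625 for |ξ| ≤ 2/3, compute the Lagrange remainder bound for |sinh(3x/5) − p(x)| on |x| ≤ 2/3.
2*cosh(2/5)/1875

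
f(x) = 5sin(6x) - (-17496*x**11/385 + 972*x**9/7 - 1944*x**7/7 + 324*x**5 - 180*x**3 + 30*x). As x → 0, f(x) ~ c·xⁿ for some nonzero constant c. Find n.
13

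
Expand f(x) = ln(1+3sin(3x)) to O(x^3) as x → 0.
9*x - 81*x**2/2 + O(x**3)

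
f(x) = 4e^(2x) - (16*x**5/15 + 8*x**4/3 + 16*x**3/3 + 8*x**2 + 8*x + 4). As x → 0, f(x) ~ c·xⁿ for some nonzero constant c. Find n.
6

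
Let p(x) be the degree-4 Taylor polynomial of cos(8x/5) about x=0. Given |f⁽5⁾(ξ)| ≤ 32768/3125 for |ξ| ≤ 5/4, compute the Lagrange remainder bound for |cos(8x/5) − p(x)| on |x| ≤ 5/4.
4/15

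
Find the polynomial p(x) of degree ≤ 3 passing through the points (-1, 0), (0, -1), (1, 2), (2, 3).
-x**3 + 2*x**2 + 2*x - 1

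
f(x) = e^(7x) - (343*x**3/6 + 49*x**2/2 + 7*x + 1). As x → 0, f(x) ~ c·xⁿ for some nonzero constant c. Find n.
4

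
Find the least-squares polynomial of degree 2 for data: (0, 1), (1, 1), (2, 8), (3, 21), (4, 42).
37/35 + (-123/35)x + (24/7)x²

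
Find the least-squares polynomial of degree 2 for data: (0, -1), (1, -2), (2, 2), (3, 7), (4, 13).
-51/35 + (-41/70)x + (15/14)x²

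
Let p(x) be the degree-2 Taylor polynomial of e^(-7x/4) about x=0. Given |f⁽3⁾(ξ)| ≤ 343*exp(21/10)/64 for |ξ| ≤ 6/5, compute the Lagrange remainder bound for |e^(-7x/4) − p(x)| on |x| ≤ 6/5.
3087*exp(21/10)/2000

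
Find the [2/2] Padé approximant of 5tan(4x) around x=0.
20*x/(1 - 16*x**2/3)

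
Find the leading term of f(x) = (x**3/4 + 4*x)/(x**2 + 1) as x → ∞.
x/4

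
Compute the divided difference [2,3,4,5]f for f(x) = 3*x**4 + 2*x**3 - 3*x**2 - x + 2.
44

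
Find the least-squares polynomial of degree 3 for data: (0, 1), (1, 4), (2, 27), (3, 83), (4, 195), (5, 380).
50/63 + (547/378)x + (-37/63)x² + (167/54)x³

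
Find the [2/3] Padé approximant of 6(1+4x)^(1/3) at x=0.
(112*x**2/3 + 32*x + 6)/(-32*x**3/81 + 8*x**2/3 + 4*x + 1)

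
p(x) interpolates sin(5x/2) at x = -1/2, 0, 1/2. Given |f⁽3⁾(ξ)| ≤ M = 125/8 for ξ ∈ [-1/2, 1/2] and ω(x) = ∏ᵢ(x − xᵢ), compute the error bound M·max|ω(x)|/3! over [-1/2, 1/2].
125*sqrt(3)/1728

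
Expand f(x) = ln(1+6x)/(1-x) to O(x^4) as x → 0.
6*x - 12*x**2 + 60*x**3 + O(x**4)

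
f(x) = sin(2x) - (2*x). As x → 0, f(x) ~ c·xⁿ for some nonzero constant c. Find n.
3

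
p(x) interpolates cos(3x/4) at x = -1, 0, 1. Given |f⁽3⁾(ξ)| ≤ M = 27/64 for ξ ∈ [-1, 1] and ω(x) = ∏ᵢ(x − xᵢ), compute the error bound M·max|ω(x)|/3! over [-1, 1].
sqrt(3)/64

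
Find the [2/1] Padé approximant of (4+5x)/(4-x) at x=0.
(5*x/4 + 1)/(1 - x/4)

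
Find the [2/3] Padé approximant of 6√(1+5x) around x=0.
(525*x**2/8 + 42*x + 6)/(-25*x**3/32 + 45*x**2/16 + 9*x/2 + 1)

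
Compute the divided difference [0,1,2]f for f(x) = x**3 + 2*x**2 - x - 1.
5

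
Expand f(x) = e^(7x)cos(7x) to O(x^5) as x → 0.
1 + 7*x - 343*x**3/3 - 2401*x**4/6 + O(x**5)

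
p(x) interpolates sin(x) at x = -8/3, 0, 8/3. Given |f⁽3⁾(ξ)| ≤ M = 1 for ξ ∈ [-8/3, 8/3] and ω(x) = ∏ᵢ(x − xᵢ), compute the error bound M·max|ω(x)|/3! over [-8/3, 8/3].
512*sqrt(3)/729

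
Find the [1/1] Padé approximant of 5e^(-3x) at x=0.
(5 - 15*x/2)/(3*x/2 + 1)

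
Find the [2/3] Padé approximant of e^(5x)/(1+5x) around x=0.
(65*x**2/28 + 18*x/7 + 1)/(200*x**3/21 - 285*x**2/28 + 18*x/7 + 1)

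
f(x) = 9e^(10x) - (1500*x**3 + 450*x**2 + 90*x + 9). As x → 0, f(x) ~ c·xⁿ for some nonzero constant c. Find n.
4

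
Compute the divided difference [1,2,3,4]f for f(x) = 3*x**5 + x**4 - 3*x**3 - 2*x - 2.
202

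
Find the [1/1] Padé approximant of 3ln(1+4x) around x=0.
12*x/(2*x + 1)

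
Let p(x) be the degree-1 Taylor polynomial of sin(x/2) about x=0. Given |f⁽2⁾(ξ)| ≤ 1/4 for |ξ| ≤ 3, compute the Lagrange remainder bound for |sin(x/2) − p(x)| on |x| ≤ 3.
9/8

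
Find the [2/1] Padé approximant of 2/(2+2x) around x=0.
1/(x + 1)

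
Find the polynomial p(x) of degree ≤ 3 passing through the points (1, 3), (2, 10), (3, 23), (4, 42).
3*x**2 - 2*x + 2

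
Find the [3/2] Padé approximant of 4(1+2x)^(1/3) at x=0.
(224*x**3/405 + 112*x**2/15 + 56*x/5 + 4)/(8*x**2/9 + 32*x/15 + 1)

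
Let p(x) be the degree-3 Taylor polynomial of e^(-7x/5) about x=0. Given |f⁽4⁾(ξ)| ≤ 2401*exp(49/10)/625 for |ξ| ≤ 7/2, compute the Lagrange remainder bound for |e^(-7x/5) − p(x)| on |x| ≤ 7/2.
5764801*exp(49/10)/240000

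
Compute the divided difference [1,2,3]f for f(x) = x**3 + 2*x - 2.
6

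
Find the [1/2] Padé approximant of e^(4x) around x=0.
(4*x/3 + 1)/(8*x**2/3 - 8*x/3 + 1)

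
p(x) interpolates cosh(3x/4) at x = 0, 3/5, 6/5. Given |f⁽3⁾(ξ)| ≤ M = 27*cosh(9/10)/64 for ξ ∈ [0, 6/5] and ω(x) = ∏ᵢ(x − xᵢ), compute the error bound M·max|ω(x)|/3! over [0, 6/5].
27*sqrt(3)*cosh(9/10)/8000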